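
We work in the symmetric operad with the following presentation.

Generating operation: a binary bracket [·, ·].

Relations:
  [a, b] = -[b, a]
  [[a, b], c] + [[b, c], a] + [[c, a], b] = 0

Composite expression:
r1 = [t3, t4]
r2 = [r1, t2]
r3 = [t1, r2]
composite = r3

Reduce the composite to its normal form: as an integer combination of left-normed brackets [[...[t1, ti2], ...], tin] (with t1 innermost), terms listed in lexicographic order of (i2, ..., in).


-[[[t1, t2], t3], t4] + [[[t1, t2], t4], t3] + [[[t1, t3], t4], t2] - [[[t1, t4], t3], t2]

Expand each bracket as ab - ba; the t1-initial words give the coefficients.
Composite bracket: [t1, [[t3, t4], t2]]
The bracket unfolds into 8 signed words via [a, b] = ab - ba (2^3 = 8).
Words beginning with t1 determine it all:
  from t1t2t3t4, sign -1: term -[[[t1, t2], t3], t4]
  from t1t2t4t3, sign +1: term +[[[t1, t2], t4], t3]
  from t1t3t4t2, sign +1: term +[[[t1, t3], t4], t2]
  from t1t4t3t2, sign -1: term -[[[t1, t4], t3], t2]


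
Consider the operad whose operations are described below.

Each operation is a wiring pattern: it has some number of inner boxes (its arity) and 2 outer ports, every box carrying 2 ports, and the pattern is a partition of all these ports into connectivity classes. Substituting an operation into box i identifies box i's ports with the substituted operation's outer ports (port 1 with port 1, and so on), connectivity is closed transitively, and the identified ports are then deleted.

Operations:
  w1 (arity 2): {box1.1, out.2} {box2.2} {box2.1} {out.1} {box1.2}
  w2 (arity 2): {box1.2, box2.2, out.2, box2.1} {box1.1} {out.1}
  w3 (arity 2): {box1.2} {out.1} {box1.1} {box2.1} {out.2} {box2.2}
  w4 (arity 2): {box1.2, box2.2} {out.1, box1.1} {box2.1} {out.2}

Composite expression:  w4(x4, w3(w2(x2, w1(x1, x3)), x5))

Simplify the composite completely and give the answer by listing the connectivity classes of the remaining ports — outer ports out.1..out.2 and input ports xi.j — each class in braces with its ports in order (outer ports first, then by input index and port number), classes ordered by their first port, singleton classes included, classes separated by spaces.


{out.1, x4.1} {out.2} {x1.1, x2.2} {x1.2} {x2.1} {x3.1} {x3.2} {x4.2} {x5.1} {x5.2}


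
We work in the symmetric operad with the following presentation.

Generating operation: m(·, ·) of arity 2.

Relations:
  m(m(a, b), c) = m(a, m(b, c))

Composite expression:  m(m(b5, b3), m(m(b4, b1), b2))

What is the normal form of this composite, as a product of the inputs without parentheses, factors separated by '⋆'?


b5 ⋆ b3 ⋆ b4 ⋆ b1 ⋆ b2

The m-tree's shape is irrelevant; the b-reading-order decides.
m(b5, b3) unparenthesizes to b5 ⋆ b3
m(b4, b1) unparenthesizes to b4 ⋆ b1
m(m(b4, b1), b2) unparenthesizes to b4 ⋆ b1 ⋆ b2
m(m(b5, b3), m(m(b4, b1), b2)) unparenthesizes to b5 ⋆ b3 ⋆ b4 ⋆ b1 ⋆ b2


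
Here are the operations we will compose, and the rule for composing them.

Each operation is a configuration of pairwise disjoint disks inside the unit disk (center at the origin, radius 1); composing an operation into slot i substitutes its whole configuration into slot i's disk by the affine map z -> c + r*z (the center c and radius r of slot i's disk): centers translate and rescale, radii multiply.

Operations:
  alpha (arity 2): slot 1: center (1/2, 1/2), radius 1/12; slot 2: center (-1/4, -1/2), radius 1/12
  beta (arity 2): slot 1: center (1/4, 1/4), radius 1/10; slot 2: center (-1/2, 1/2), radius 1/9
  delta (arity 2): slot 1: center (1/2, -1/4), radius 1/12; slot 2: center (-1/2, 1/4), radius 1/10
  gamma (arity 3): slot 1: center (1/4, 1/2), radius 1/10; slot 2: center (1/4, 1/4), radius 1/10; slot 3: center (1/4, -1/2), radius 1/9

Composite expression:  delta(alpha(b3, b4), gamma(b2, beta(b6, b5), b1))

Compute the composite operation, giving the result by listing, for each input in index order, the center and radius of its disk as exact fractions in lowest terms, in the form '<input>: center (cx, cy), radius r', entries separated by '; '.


b1: center (-19/40, 1/5), radius 1/90; b2: center (-19/40, 3/10), radius 1/100; b3: center (13/24, -5/24), radius 1/144; b4: center (23/48, -7/24), radius 1/144; b5: center (-12/25, 7/25), radius 1/900; b6: center (-189/400, 111/400), radius 1/1000

Nesting under delta composes maps z -> c + r*z down each b-path.
b3: after 2 affine steps, its disk has center (13/24, -5/24), radius 1/144
b4: after 2 affine steps, its disk has center (23/48, -7/24), radius 1/144
b2: after 2 affine steps, its disk has center (-19/40, 3/10), radius 1/100
b6: after 3 affine steps, its disk has center (-189/400, 111/400), radius 1/1000
b5: after 3 affine steps, its disk has center (-12/25, 7/25), radius 1/900
b1: after 2 affine steps, its disk has center (-19/40, 1/5), radius 1/90


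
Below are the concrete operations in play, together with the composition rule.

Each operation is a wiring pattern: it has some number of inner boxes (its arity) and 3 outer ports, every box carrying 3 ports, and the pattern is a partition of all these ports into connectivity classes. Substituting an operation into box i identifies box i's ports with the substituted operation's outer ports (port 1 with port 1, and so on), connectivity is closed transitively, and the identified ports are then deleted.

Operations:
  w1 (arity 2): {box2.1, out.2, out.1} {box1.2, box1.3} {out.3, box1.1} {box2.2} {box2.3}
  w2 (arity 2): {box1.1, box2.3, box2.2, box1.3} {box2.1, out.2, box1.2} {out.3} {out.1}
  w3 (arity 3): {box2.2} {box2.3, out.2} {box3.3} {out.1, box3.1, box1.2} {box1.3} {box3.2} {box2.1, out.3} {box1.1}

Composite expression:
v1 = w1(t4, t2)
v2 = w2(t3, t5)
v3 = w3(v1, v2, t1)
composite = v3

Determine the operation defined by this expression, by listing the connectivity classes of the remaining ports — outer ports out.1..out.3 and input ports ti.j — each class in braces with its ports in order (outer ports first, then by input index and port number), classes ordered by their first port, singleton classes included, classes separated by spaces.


{out.1, t1.1, t2.1} {out.2} {out.3} {t1.2} {t1.3} {t2.2} {t2.3} {t3.1, t3.3, t5.2, t5.3} {t3.2, t5.1} {t4.1} {t4.2, t4.3}


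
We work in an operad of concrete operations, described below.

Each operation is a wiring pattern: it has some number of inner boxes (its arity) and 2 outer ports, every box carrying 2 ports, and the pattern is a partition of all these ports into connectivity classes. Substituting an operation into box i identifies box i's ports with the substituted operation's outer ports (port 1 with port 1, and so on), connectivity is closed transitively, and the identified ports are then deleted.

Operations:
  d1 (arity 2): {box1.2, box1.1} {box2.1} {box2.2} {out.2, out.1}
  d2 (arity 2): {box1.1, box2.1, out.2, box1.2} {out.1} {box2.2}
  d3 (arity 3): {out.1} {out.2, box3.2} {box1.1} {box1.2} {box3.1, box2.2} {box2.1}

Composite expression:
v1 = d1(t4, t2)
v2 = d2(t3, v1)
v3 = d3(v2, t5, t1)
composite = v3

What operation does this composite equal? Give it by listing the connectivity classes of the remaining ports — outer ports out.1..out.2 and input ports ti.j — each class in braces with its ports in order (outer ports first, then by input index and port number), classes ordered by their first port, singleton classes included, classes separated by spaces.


{out.1} {out.2, t1.2} {t1.1, t5.2} {t2.1} {t2.2} {t3.1, t3.2} {t4.1, t4.2} {t5.1}

Connectivity passes through glued d3-boundaries; trace each wire chain.
stage d1: inputs (t4, t2), connectivity {out.1, out.2} {t2.1} {t2.2} {t4.1, t4.2}, out.j its boundary
stage d2: inputs (t3, t4, t2), connectivity {out.1} {out.2, t3.1, t3.2} {t2.1} {t2.2} {t4.1, t4.2}, out.j its boundary
stage d3: inputs (t3, t4, t2, t5, t1), connectivity {out.1} {out.2, t1.2} {t1.1, t5.2} {t2.1} {t2.2} {t3.1, t3.2} {t4.1, t4.2} {t5.1}, out.j its boundary


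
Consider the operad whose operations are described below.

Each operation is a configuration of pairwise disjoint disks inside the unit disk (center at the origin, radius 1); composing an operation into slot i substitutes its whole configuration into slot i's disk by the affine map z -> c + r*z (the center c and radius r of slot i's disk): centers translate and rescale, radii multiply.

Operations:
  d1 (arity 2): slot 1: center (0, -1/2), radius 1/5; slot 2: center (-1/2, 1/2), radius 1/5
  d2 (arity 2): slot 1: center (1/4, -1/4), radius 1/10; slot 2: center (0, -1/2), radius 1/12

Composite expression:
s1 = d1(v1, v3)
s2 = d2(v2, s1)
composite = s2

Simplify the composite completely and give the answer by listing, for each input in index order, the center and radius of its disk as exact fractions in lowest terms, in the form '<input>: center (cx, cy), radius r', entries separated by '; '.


Nesting under d2 composes maps z -> c + r*z down each v-path.
v2: after 1 affine step, its disk has center (1/4, -1/4), radius 1/10
v1: after 2 affine steps, its disk has center (0, -13/24), radius 1/60
v3: after 2 affine steps, its disk has center (-1/24, -11/24), radius 1/60

v1: center (0, -13/24), radius 1/60; v2: center (1/4, -1/4), radius 1/10; v3: center (-1/24, -11/24), radius 1/60


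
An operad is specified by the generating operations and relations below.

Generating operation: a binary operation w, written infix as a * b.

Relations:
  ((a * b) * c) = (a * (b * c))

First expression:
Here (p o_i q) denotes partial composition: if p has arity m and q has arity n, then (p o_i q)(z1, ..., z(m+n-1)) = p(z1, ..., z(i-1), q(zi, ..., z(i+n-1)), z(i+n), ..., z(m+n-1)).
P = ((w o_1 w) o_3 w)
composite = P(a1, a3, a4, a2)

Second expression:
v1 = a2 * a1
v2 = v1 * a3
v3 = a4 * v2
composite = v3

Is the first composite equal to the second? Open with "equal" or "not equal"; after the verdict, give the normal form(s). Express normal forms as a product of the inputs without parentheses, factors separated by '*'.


not equal; first: a1 * a3 * a4 * a2; second: a4 * a2 * a1 * a3

Normal form of the first expression: a1 * a3 * a4 * a2
Normal form of the second expression: a4 * a2 * a1 * a3
The forms do not match — not equal.


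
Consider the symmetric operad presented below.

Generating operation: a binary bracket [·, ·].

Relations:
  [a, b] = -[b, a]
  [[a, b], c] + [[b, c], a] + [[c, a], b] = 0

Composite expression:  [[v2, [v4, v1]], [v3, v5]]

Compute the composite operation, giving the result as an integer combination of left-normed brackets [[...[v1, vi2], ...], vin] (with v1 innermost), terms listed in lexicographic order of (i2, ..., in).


[[[[v1, v4], v2], v3], v5] - [[[[v1, v4], v2], v5], v3]

Left-normed coefficients sit on the v1-initial expansion words.
Composite bracket: [[v2, [v4, v1]], [v3, v5]]
Under [a, b] = ab - ba we get 16 signed associative words (2^4 = 16).
Collect the words opening with v1:
  from v1v4v2v3v5, sign +1: term +[[[[v1, v4], v2], v3], v5]
  from v1v4v2v5v3, sign -1: term -[[[[v1, v4], v2], v5], v3]


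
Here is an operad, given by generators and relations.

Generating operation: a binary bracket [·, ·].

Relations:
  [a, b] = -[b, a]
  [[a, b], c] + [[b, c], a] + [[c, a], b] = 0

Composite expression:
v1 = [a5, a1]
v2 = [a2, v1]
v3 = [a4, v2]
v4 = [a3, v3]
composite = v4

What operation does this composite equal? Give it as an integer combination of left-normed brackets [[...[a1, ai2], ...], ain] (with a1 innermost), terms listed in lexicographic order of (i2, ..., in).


[[[[a1, a5], a2], a4], a3]

Left-normed coefficients sit on the a1-initial expansion words.
Composite bracket: [a3, [a4, [a2, [a5, a1]]]]
Under [a, b] = ab - ba we get 16 signed associative words (2^4 = 16).
Keep just the words that open with a1:
  sign of a1a5a2a4a3 is +1, so it contributes +[[[[a1, a5], a2], a4], a3]


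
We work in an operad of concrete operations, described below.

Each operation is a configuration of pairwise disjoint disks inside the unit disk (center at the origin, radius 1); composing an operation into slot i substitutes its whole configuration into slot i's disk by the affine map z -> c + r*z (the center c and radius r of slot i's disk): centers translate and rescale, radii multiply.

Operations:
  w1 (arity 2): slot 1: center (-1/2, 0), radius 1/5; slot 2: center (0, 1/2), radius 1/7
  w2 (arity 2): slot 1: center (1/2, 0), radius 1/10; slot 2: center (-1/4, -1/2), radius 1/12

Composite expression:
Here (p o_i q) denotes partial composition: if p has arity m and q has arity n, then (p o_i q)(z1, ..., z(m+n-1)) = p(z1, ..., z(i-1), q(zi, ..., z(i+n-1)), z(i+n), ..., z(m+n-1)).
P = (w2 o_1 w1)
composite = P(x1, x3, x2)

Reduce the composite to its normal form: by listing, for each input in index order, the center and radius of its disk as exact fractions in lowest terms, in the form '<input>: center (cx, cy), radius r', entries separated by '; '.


x1: center (9/20, 0), radius 1/50; x2: center (-1/4, -1/2), radius 1/12; x3: center (1/2, 1/20), radius 1/70

Follow each x-input down from w2: c' goes to c + r*c', radius to r*r'.
x1 passes through 2 substitutions, ending at center (9/20, 0), radius 1/50
x3 passes through 2 substitutions, ending at center (1/2, 1/20), radius 1/70
x2 passes through 1 substitution, ending at center (-1/4, -1/2), radius 1/12


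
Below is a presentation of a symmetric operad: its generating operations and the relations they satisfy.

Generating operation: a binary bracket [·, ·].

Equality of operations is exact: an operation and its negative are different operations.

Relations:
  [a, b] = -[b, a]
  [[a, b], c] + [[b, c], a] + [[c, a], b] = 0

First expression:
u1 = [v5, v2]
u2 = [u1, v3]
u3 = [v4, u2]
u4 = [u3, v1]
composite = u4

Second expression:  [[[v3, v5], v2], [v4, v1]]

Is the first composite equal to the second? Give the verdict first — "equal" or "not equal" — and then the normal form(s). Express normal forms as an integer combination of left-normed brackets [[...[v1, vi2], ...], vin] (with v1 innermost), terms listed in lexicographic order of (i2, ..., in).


not equal; the first gives -[[[[v1, v2], v5], v3], v4] + [[[[v1, v3], v2], v5], v4] - [[[[v1, v3], v5], v2], v4] + [[[[v1, v4], v2], v5], v3] - [[[[v1, v4], v3], v2], v5] + [[[[v1, v4], v3], v5], v2] - [[[[v1, v4], v5], v2], v3] + [[[[v1, v5], v2], v3], v4] and the second -[[[[v1, v4], v2], v3], v5] + [[[[v1, v4], v2], v5], v3] + [[[[v1, v4], v3], v5], v2] - [[[[v1, v4], v5], v3], v2]

The first expression, normalized: -[[[[v1, v2], v5], v3], v4] + [[[[v1, v3], v2], v5], v4] - [[[[v1, v3], v5], v2], v4] + [[[[v1, v4], v2], v5], v3] - [[[[v1, v4], v3], v2], v5] + [[[[v1, v4], v3], v5], v2] - [[[[v1, v4], v5], v2], v3] + [[[[v1, v5], v2], v3], v4]
The second expression, normalized: -[[[[v1, v4], v2], v3], v5] + [[[[v1, v4], v2], v5], v3] + [[[[v1, v4], v3], v5], v2] - [[[[v1, v4], v5], v3], v2]
They disagree, so not equal.


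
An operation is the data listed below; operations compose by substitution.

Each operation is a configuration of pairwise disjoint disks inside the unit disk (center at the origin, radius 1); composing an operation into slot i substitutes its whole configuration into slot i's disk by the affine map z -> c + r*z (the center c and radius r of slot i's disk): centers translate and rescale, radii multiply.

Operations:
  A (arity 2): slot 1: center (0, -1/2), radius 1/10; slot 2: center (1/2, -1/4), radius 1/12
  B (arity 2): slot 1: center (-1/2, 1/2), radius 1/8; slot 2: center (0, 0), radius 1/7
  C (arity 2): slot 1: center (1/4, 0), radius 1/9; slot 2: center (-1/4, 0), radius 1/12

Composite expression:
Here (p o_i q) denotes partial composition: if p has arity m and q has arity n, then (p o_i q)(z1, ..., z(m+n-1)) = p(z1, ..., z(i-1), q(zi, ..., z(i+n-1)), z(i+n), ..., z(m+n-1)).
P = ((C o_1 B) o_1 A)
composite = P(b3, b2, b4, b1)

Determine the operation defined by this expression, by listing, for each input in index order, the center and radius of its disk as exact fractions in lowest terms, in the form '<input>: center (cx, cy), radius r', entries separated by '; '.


b1: center (-1/4, 0), radius 1/12; b2: center (29/144, 5/96), radius 1/864; b3: center (7/36, 7/144), radius 1/720; b4: center (1/4, 0), radius 1/63

Follow each b-input down from C: c' goes to c + r*c', radius to r*r'.
b3 passes through 3 substitutions, ending at center (7/36, 7/144), radius 1/720
b2 passes through 3 substitutions, ending at center (29/144, 5/96), radius 1/864
b4 passes through 2 substitutions, ending at center (1/4, 0), radius 1/63
b1 passes through 1 substitution, ending at center (-1/4, 0), radius 1/12


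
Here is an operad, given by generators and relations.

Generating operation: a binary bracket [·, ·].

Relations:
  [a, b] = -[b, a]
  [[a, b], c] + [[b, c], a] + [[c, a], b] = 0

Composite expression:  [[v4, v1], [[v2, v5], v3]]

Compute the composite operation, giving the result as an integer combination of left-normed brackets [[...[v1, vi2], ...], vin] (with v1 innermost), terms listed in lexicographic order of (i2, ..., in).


In the tensor algebra, words opening v1 carry the v1-anchored form.
Composite bracket: [[v4, v1], [[v2, v5], v3]]
Expanding via [a, b] = ab - ba: 16 signed words (2^4 = 16).
Keep just the words that open with v1:
  the word v1v4v2v5v3 carries sign -1 and contributes -[[[[v1, v4], v2], v5], v3]
  the word v1v4v3v2v5 carries sign +1 and contributes +[[[[v1, v4], v3], v2], v5]
  the word v1v4v3v5v2 carries sign -1 and contributes -[[[[v1, v4], v3], v5], v2]
  the word v1v4v5v2v3 carries sign +1 and contributes +[[[[v1, v4], v5], v2], v3]

-[[[[v1, v4], v2], v5], v3] + [[[[v1, v4], v3], v2], v5] - [[[[v1, v4], v3], v5], v2] + [[[[v1, v4], v5], v2], v3]


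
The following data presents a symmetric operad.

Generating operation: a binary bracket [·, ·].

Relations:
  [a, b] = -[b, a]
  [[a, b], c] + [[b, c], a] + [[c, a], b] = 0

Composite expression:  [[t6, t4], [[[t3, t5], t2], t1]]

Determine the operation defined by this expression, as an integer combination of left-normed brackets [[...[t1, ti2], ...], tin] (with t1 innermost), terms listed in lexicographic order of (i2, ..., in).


[[[[[t1, t2], t3], t5], t4], t6] - [[[[[t1, t2], t3], t5], t6], t4] - [[[[[t1, t2], t5], t3], t4], t6] + [[[[[t1, t2], t5], t3], t6], t4] - [[[[[t1, t3], t5], t2], t4], t6] + [[[[[t1, t3], t5], t2], t6], t4] + [[[[[t1, t5], t3], t2], t4], t6] - [[[[[t1, t5], t3], t2], t6], t4]

In the tensor algebra, words opening t1 carry the t1-anchored form.
Composite bracket: [[t6, t4], [[[t3, t5], t2], t1]]
Each bracket splits as ab - ba, giving 32 signed words (2^5 = 32).
The t1-initial words carry the normal form:
  t1t2t3t5t4t6 (sign +1) contributes +[[[[[t1, t2], t3], t5], t4], t6]
  t1t2t3t5t6t4 (sign -1) contributes -[[[[[t1, t2], t3], t5], t6], t4]
  t1t2t5t3t4t6 (sign -1) contributes -[[[[[t1, t2], t5], t3], t4], t6]
  t1t2t5t3t6t4 (sign +1) contributes +[[[[[t1, t2], t5], t3], t6], t4]
  t1t3t5t2t4t6 (sign -1) contributes -[[[[[t1, t3], t5], t2], t4], t6]
  t1t3t5t2t6t4 (sign +1) contributes +[[[[[t1, t3], t5], t2], t6], t4]
  t1t5t3t2t4t6 (sign +1) contributes +[[[[[t1, t5], t3], t2], t4], t6]
  t1t5t3t2t6t4 (sign -1) contributes -[[[[[t1, t5], t3], t2], t6], t4]


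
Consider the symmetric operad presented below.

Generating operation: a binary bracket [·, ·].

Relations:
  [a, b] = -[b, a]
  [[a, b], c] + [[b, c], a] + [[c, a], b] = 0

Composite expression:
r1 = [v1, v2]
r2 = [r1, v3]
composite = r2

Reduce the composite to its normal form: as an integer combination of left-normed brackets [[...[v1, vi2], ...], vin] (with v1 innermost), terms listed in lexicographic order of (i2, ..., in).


[[v1, v2], v3]

Antisymmetry and Jacobi reduce to v1-anchored left-normed brackets.
Composite bracket: [[v1, v2], v3]
Applying ab - ba throughout gives 4 signed words (2^2 = 4).
Keep just the words that open with v1:
  v1v2v3 (sign +1) contributes +[[v1, v2], v3]


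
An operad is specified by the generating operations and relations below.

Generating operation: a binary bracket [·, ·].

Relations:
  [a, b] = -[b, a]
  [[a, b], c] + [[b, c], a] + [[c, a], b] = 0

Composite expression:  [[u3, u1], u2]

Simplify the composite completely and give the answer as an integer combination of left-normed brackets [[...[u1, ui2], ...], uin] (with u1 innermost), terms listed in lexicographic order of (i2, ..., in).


-[[u1, u3], u2]

In the tensor algebra, words opening u1 carry the u1-anchored form.
Composite bracket: [[u3, u1], u2]
The bracket unfolds into 4 signed words via [a, b] = ab - ba (2^2 = 4).
Only words starting with u1 matter:
  the word u1u3u2 carries sign -1 and contributes -[[u1, u3], u2]


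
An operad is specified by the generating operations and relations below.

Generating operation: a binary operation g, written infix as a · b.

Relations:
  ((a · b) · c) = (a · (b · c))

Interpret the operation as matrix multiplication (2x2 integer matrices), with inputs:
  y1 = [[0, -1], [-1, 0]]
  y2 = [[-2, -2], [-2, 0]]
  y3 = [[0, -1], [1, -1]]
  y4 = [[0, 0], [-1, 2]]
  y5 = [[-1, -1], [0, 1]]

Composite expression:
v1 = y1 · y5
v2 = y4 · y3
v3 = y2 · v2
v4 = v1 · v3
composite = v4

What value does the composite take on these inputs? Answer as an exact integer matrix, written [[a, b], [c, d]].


(y1 · y5) = [[0, -1], [1, 1]]
(y4 · y3) = [[0, 0], [2, -1]]
(y2 · (y4 · y3)) = [[-4, 2], [0, 0]]
((y1 · y5) · (y2 · (y4 · y3))) = [[0, 0], [-4, 2]]

[[0, 0], [-4, 2]]


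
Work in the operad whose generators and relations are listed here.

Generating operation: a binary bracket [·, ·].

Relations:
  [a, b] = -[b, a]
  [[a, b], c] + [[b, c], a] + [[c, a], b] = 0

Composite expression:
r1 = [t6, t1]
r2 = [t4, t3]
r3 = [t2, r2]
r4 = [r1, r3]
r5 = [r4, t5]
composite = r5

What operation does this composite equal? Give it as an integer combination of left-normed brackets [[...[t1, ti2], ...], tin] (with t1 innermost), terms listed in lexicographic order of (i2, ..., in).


[[[[[t1, t6], t2], t3], t4], t5] - [[[[[t1, t6], t2], t4], t3], t5] - [[[[[t1, t6], t3], t4], t2], t5] + [[[[[t1, t6], t4], t3], t2], t5]

Skip Jacobi rewriting: expand, keep t1-initial words, read off terms.
Composite bracket: [[[t6, t1], [t2, [t4, t3]]], t5]
Expanding via [a, b] = ab - ba: 32 signed words (2^5 = 32).
Keep just the words that open with t1:
  from t1t6t2t3t4t5, sign +1: term +[[[[[t1, t6], t2], t3], t4], t5]
  from t1t6t2t4t3t5, sign -1: term -[[[[[t1, t6], t2], t4], t3], t5]
  from t1t6t3t4t2t5, sign -1: term -[[[[[t1, t6], t3], t4], t2], t5]
  from t1t6t4t3t2t5, sign +1: term +[[[[[t1, t6], t4], t3], t2], t5]


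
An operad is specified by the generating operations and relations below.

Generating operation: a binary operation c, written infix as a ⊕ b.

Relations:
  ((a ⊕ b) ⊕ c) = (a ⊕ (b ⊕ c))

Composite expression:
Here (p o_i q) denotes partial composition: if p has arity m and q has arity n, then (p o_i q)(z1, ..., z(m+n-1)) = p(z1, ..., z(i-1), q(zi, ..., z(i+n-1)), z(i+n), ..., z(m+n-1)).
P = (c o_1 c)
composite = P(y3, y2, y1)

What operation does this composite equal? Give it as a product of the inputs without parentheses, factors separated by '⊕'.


y3 ⊕ y2 ⊕ y1

The c-tree's shape is irrelevant; the y-reading-order decides.
(y3 ⊕ y2) reduces to y3 ⊕ y2
((y3 ⊕ y2) ⊕ y1) reduces to y3 ⊕ y2 ⊕ y1


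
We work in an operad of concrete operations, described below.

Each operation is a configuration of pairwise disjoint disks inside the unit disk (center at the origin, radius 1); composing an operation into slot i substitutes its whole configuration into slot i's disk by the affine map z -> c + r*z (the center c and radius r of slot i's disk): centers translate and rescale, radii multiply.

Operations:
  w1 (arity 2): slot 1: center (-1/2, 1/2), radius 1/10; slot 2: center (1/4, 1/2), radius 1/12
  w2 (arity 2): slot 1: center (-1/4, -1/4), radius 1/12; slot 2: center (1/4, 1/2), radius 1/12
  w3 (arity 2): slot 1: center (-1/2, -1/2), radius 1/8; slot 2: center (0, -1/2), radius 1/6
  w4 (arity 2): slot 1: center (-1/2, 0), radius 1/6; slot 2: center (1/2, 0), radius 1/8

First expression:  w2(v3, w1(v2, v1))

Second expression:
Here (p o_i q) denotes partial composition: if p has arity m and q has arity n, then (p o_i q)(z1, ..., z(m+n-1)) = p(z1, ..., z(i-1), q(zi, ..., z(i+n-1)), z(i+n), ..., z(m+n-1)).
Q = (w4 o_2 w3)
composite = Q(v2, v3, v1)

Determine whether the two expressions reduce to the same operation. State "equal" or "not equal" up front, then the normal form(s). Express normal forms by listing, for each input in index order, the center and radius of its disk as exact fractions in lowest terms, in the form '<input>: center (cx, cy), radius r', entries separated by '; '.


not equal — first v1: center (13/48, 13/24), radius 1/144; v2: center (5/24, 13/24), radius 1/120; v3: center (-1/4, -1/4), radius 1/12, second v1: center (1/2, -1/16), radius 1/48; v2: center (-1/2, 0), radius 1/6; v3: center (7/16, -1/16), radius 1/64

The first composite normalizes to v1: center (13/48, 13/24), radius 1/144; v2: center (5/24, 13/24), radius 1/120; v3: center (-1/4, -1/4), radius 1/12
The second composite normalizes to v1: center (1/2, -1/16), radius 1/48; v2: center (-1/2, 0), radius 1/6; v3: center (7/16, -1/16), radius 1/64
The forms do not match — not equal.


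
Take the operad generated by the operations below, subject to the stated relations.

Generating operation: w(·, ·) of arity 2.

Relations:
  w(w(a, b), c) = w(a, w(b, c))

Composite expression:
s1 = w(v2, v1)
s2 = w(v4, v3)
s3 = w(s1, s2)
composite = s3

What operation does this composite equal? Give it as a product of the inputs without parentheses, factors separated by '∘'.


v2 ∘ v1 ∘ v4 ∘ v3


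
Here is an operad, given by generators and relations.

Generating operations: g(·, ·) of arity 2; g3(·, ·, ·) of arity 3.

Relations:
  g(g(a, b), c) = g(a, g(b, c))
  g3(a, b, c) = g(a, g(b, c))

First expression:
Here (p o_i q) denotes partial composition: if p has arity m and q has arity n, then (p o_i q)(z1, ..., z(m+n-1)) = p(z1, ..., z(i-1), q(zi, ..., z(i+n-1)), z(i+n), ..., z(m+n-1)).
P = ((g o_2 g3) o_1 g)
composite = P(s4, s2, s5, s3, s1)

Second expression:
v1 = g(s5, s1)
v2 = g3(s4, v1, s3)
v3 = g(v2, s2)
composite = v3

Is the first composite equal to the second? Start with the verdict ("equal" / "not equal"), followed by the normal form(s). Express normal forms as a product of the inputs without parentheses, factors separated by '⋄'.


The first expression reduces to s4 ⋄ s2 ⋄ s5 ⋄ s3 ⋄ s1
The second expression reduces to s4 ⋄ s5 ⋄ s1 ⋄ s3 ⋄ s2
No match — not equal.

not equal: they reduce to s4 ⋄ s2 ⋄ s5 ⋄ s3 ⋄ s1 and s4 ⋄ s5 ⋄ s1 ⋄ s3 ⋄ s2


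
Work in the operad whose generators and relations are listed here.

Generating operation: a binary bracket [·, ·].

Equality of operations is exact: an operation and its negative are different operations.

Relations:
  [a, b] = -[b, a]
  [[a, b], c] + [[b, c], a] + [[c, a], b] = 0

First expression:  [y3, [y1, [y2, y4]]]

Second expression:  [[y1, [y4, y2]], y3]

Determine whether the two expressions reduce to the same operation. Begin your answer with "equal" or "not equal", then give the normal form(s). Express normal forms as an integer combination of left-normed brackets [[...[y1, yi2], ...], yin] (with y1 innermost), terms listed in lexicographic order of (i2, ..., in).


equal: each reduces to -[[[y1, y2], y4], y3] + [[[y1, y4], y2], y3]

The first composite normalizes to -[[[y1, y2], y4], y3] + [[[y1, y4], y2], y3]
The second composite normalizes to -[[[y1, y2], y4], y3] + [[[y1, y4], y2], y3]
One common form — equal.


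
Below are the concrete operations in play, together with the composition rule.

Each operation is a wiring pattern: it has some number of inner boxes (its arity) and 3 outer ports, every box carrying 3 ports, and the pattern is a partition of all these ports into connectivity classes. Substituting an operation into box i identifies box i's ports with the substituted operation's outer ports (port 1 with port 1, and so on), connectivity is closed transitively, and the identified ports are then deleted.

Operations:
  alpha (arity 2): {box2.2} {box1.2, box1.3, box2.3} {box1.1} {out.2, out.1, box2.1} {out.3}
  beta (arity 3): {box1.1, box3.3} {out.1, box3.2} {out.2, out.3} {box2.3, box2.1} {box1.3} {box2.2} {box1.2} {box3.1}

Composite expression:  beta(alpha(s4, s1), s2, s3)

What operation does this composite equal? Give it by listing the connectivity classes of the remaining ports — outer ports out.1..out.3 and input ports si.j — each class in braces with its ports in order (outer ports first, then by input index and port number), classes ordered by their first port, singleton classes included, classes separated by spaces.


{out.1, s3.2} {out.2, out.3} {s1.1, s3.3} {s1.2} {s1.3, s4.2, s4.3} {s2.1, s2.3} {s2.2} {s3.1} {s4.1}

Treat the ports identified at beta as solder joints: merge, then drop.
composing alpha on (s4, s1), with out.j its own outer ports: {out.1, out.2, s1.1} {out.3} {s1.2} {s1.3, s4.2, s4.3} {s4.1}
composing beta on (s4, s1, s2, s3), with out.j its own outer ports: {out.1, s3.2} {out.2, out.3} {s1.1, s3.3} {s1.2} {s1.3, s4.2, s4.3} {s2.1, s2.3} {s2.2} {s3.1} {s4.1}


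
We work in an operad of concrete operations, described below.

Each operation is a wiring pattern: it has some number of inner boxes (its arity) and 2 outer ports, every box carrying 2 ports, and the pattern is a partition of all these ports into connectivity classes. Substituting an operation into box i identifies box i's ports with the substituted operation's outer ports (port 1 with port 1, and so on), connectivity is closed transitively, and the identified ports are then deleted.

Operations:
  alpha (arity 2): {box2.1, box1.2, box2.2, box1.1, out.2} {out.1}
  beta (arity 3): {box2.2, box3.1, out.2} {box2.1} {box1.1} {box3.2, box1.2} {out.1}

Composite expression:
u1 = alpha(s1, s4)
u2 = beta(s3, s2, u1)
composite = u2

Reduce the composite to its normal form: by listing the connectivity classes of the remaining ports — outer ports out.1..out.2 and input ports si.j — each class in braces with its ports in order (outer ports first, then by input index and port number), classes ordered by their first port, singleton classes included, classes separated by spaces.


{out.1} {out.2, s2.2} {s1.1, s1.2, s3.2, s4.1, s4.2} {s2.1} {s3.1}


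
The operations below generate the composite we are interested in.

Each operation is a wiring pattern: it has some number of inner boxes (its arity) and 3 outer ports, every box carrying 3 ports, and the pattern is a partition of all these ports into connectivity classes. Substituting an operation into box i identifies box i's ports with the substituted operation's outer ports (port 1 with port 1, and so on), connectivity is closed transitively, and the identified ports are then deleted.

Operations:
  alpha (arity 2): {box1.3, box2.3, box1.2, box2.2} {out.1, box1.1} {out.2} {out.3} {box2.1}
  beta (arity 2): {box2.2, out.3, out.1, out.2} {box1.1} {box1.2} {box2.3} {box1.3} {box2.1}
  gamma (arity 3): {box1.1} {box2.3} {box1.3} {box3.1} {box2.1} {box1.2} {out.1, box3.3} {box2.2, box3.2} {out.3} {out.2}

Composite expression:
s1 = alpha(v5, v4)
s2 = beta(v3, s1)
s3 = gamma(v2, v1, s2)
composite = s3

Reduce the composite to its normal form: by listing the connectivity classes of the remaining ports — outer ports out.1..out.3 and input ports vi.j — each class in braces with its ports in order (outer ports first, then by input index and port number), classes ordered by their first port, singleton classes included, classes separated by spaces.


{out.1, v1.2} {out.2} {out.3} {v1.1} {v1.3} {v2.1} {v2.2} {v2.3} {v3.1} {v3.2} {v3.3} {v4.1} {v4.2, v4.3, v5.2, v5.3} {v5.1}

Connectivity passes through glued gamma-boundaries; trace each wire chain.
alpha over (v5, v4) gives {out.1, v5.1} {out.2} {out.3} {v4.1} {v4.2, v4.3, v5.2, v5.3}, out.j being that stage's outer ports
beta over (v3, v5, v4) gives {out.1, out.2, out.3} {v3.1} {v3.2} {v3.3} {v4.1} {v4.2, v4.3, v5.2, v5.3} {v5.1}, out.j being that stage's outer ports
gamma over (v2, v1, v3, v5, v4) gives {out.1, v1.2} {out.2} {out.3} {v1.1} {v1.3} {v2.1} {v2.2} {v2.3} {v3.1} {v3.2} {v3.3} {v4.1} {v4.2, v4.3, v5.2, v5.3} {v5.1}, out.j being that stage's outer ports


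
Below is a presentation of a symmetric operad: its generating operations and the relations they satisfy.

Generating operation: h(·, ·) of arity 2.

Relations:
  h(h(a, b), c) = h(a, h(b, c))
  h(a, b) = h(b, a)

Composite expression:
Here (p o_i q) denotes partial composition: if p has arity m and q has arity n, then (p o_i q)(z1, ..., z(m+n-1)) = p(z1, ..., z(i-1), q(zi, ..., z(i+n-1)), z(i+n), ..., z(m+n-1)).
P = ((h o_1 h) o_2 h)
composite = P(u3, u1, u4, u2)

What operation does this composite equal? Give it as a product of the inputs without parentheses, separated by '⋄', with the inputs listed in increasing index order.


Reordering under h is free, so list the u-inputs canonically.
h(u1, u4) flattens to u1 ⋄ u4
h(u3, h(u1, u4)) flattens to u3 ⋄ u1 ⋄ u4
h(h(u3, h(u1, u4)), u2) flattens to u3 ⋄ u1 ⋄ u4 ⋄ u2
the factors in increasing index order: u1 ⋄ u2 ⋄ u3 ⋄ u4

u1 ⋄ u2 ⋄ u3 ⋄ u4


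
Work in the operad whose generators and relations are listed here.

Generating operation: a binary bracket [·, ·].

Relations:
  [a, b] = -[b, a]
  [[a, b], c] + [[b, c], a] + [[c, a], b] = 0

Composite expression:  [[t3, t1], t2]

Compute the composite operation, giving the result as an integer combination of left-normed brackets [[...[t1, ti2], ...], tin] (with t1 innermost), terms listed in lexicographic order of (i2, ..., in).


-[[t1, t3], t2]


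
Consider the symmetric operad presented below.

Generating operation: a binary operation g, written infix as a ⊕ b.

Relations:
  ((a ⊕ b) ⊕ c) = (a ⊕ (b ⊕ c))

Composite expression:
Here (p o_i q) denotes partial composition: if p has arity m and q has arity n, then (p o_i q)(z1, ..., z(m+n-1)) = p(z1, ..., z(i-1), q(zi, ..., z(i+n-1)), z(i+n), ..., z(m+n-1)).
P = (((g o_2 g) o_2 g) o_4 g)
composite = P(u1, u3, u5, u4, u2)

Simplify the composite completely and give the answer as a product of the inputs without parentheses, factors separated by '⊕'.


Key point: g is associative — brackets drop, the u-order remains.
(u3 ⊕ u5) collapses to u3 ⊕ u5
(u4 ⊕ u2) collapses to u4 ⊕ u2
((u3 ⊕ u5) ⊕ (u4 ⊕ u2)) collapses to u3 ⊕ u5 ⊕ u4 ⊕ u2
(u1 ⊕ ((u3 ⊕ u5) ⊕ (u4 ⊕ u2))) collapses to u1 ⊕ u3 ⊕ u5 ⊕ u4 ⊕ u2

u1 ⊕ u3 ⊕ u5 ⊕ u4 ⊕ u2


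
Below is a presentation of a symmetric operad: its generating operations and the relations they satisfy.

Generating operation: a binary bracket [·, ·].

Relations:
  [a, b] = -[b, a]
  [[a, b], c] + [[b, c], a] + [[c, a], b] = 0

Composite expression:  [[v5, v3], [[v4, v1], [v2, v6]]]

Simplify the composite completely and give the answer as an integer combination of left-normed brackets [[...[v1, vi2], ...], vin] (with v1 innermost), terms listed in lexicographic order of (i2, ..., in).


Skip Jacobi rewriting: expand, keep v1-initial words, read off terms.
Composite bracket: [[v5, v3], [[v4, v1], [v2, v6]]]
Applying ab - ba throughout gives 32 signed words (2^5 = 32).
Coefficients come from the v1-initial words:
  from v1v4v2v6v3v5, sign -1: term -[[[[[v1, v4], v2], v6], v3], v5]
  from v1v4v2v6v5v3, sign +1: term +[[[[[v1, v4], v2], v6], v5], v3]
  from v1v4v6v2v3v5, sign +1: term +[[[[[v1, v4], v6], v2], v3], v5]
  from v1v4v6v2v5v3, sign -1: term -[[[[[v1, v4], v6], v2], v5], v3]

-[[[[[v1, v4], v2], v6], v3], v5] + [[[[[v1, v4], v2], v6], v5], v3] + [[[[[v1, v4], v6], v2], v3], v5] - [[[[[v1, v4], v6], v2], v5], v3]


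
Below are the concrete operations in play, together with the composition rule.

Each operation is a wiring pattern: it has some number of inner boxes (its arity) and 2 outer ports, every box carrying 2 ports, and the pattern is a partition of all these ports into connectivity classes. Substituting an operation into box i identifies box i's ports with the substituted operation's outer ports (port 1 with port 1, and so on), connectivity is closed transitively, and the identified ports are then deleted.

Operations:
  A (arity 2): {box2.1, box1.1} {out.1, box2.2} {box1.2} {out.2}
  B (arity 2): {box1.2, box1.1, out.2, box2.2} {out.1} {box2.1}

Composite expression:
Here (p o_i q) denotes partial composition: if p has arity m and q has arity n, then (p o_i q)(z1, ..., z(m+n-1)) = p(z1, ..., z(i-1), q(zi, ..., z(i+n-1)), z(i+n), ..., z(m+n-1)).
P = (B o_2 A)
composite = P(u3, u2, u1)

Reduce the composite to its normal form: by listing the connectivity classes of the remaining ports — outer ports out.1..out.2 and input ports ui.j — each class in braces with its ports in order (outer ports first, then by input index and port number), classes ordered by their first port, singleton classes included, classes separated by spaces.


{out.1} {out.2, u3.1, u3.2} {u1.1, u2.1} {u1.2} {u2.2}

Connectivity passes through glued B-boundaries; trace each wire chain.
the subtree at A composes to {out.1, u1.2} {out.2} {u1.1, u2.1} {u2.2} on (u2, u1); out.j = own outer ports
the subtree at B composes to {out.1} {out.2, u3.1, u3.2} {u1.1, u2.1} {u1.2} {u2.2} on (u3, u2, u1); out.j = own outer ports


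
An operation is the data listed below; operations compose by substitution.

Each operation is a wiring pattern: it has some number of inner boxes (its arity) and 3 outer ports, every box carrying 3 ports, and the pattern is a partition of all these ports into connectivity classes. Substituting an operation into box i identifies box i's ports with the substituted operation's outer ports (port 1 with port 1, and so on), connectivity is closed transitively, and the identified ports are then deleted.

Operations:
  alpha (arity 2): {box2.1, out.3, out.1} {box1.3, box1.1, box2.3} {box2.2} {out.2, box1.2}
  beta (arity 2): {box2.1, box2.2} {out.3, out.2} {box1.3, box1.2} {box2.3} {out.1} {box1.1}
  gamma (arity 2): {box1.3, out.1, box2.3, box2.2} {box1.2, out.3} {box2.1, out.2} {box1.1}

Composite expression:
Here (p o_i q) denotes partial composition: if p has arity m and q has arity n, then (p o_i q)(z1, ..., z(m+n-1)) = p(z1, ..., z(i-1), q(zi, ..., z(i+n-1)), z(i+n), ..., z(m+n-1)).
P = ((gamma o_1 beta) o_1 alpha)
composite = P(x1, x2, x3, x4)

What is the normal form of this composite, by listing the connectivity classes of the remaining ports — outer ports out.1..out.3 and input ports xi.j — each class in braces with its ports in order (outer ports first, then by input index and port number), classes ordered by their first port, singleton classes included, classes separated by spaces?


{out.1, out.3, x4.2, x4.3} {out.2, x4.1} {x1.1, x1.3, x2.3} {x1.2, x2.1} {x2.2} {x3.1, x3.2} {x3.3}

Reachability decides: close wires over gamma-identified ports.
stage alpha: inputs (x1, x2), connectivity {out.1, out.3, x2.1} {out.2, x1.2} {x1.1, x1.3, x2.3} {x2.2}, out.j its boundary
stage beta: inputs (x1, x2, x3), connectivity {out.1} {out.2, out.3} {x1.1, x1.3, x2.3} {x1.2, x2.1} {x2.2} {x3.1, x3.2} {x3.3}, out.j its boundary
stage gamma: inputs (x1, x2, x3, x4), connectivity {out.1, out.3, x4.2, x4.3} {out.2, x4.1} {x1.1, x1.3, x2.3} {x1.2, x2.1} {x2.2} {x3.1, x3.2} {x3.3}, out.j its boundary


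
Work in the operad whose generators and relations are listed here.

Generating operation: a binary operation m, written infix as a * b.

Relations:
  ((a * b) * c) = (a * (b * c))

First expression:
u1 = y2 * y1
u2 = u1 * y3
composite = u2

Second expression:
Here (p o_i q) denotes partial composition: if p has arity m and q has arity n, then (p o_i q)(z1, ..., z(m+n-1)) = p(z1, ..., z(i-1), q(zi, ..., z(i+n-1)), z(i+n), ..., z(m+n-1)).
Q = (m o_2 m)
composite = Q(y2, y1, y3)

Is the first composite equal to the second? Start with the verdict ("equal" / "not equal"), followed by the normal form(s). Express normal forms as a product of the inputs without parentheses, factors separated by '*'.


equal: each reduces to y2 * y1 * y3

The first expression reduces to y2 * y1 * y3
The second expression reduces to y2 * y1 * y3
The normal forms match — equal.


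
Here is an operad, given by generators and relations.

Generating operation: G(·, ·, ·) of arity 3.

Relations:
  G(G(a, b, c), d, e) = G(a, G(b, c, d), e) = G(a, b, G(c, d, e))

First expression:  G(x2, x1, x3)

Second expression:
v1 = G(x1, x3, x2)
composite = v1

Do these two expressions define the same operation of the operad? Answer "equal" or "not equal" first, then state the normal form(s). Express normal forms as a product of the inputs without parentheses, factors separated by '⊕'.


not equal: they reduce to x2 ⊕ x1 ⊕ x3 and x1 ⊕ x3 ⊕ x2

In normal form, the first expression is x2 ⊕ x1 ⊕ x3
In normal form, the second expression is x1 ⊕ x3 ⊕ x2
Different reductions; not equal.
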